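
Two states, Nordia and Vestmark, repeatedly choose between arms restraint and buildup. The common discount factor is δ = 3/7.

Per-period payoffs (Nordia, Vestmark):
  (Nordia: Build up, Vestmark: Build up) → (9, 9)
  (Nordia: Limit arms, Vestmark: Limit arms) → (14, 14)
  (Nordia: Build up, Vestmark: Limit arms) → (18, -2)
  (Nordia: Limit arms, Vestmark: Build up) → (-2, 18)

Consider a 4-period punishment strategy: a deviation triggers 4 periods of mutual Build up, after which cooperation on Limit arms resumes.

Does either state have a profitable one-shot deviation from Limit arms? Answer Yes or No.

Yes

Comparing payoff streams over the 5 periods until play realigns: cooperate → 14(1+δ+…+δ^4); deviate → 18 + 9(δ+…+δ^4).
Cooperation is sustained iff (14−9)(δ+…+δ^4) ≥ 18−14.
δ+…+δ^4 = 3/7·(1−(3/7)^4)/(1−3/7) = 0.7247, and (18−14)/(14−9) = 0.8000.
0.7247 < 0.8000, so cooperation is not sustainable.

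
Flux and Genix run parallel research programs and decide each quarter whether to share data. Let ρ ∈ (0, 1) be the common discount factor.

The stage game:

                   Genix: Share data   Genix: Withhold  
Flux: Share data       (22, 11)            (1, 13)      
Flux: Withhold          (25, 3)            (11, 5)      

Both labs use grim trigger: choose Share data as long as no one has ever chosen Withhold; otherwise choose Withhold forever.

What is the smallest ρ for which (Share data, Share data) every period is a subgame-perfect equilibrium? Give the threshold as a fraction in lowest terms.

Flux: cooperation gives 22 each period; deviation gives 25 once then 11 forever.
  22/(1−ρ) ≥ 25 + 11ρ/(1−ρ) ⇒ ρ ≥ 3/14.
Genix: cooperation gives 11 each period; deviation gives 13 once then 5 forever.
  ρ ≥ 2/8 = 1/4.
Both must hold, so the binding constraint is Genix's: ρ ≥ 1/4.

1/4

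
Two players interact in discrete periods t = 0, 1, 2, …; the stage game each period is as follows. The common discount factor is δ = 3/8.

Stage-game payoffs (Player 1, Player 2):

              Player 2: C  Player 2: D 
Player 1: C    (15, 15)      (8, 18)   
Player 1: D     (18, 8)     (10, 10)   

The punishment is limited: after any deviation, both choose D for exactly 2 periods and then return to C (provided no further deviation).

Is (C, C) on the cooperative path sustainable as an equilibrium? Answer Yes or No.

No

A one-shot deviation gives 18 now, then 10 for 2 periods, then back to 15.
Gain from deviating: (18−15) today; loss: (15−10) in each of the next 2 periods.
No-deviation condition: (15−10)(δ+…+δ^2) ≥ 18−15, i.e. δ+…+δ^2 ≥ 3/5.
At δ = 3/8: δ+…+δ^2 = 0.5156 < 0.6000.
So cooperation is not sustainable.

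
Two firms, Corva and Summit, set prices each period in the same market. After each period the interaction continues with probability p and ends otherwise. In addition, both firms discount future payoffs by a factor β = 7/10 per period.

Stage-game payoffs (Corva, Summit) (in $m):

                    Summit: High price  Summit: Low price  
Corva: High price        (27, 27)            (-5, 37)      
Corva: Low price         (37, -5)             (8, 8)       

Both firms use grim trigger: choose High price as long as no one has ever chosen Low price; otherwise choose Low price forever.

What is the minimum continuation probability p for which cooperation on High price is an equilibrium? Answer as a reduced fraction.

Expected continuation weight on next period's payoff is β·p = 7/10·p, which plays the role of the discount factor.
Cooperation requires 7/10·p ≥ (37−27)/(37−8) = 10/29, hence p ≥ 100/203.

100/203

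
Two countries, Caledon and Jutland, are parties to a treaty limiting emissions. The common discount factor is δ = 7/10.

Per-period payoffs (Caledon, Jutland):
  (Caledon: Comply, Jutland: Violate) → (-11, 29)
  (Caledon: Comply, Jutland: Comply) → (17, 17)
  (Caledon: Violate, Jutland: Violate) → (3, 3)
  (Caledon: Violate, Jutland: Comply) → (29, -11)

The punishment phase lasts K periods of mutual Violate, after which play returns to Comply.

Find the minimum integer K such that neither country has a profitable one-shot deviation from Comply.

2

Need Σ_{k=1}^{K} δ^k ≥ (29−17)/(17−3) = 0.8571 at δ = 7/10.
At K = 1 the sum is 0.7000 < 0.8571; at K = 2 it is 1.1900 ≥ 0.8571.
So the minimum punishment length is K = 2.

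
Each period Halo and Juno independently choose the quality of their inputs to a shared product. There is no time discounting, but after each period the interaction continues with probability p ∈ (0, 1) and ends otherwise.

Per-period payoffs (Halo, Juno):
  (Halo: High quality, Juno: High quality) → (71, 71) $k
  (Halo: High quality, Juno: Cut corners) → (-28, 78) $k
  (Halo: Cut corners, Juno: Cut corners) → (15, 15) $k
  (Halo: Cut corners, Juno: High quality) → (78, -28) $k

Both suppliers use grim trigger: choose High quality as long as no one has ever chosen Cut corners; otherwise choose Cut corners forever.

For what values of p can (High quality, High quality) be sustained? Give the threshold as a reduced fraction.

With no time discounting, the continuation probability p plays the role of the discount factor.
Grim-trigger IC: 71/(1−p) ≥ 78 + 15p/(1−p) ⇒ p ≥ (78−71)/(78−15) = 1/9.

1/9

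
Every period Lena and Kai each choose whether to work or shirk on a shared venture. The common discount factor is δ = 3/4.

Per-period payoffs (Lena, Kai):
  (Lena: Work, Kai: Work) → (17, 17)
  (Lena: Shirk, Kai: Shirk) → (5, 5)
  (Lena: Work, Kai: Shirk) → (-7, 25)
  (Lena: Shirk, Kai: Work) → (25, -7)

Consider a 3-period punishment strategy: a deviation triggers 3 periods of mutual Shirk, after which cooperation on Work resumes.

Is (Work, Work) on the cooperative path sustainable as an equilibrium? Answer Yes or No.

Yes

A one-shot deviation gives 25 now, then 5 for 3 periods, then back to 17.
Gain from deviating: (25−17) today; loss: (17−5) in each of the next 3 periods.
No-deviation condition: (17−5)(δ+…+δ^3) ≥ 25−17, i.e. δ+…+δ^3 ≥ 2/3.
At δ = 3/4: δ+…+δ^3 = 1.7344 ≥ 0.6667.
So cooperation is sustainable.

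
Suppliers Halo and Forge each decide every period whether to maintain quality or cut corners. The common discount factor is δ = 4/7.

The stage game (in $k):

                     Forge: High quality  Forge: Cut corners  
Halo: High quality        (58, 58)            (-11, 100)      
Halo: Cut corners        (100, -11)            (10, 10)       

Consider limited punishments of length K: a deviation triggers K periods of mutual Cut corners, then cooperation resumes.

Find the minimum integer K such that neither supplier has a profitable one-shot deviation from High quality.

2

IC: δ(1−δ^K)/(1−δ) ≥ (100−58)/(58−10) = 7/8.
With δ = 4/7: need 1 − δ^K ≥ 7/8·(1−4/7)/(4/7), i.e. δ^K ≤ 0.3438.
Since (4/7)^1 = 0.5714 and (4/7)^2 = 0.3265, the smallest such K is 2.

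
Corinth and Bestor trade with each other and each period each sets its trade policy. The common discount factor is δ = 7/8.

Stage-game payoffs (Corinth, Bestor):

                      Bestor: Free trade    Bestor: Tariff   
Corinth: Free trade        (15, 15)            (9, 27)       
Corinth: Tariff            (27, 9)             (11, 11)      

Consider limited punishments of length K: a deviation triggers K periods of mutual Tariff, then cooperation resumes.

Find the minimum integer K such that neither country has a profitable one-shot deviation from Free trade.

5

IC: δ(1−δ^K)/(1−δ) ≥ (27−15)/(15−11) = 3.
With δ = 7/8: need 1 − δ^K ≥ 3·(1−7/8)/(7/8), i.e. δ^K ≤ 0.5714.
Since (7/8)^4 = 0.5862 and (7/8)^5 = 0.5129, the smallest such K is 5.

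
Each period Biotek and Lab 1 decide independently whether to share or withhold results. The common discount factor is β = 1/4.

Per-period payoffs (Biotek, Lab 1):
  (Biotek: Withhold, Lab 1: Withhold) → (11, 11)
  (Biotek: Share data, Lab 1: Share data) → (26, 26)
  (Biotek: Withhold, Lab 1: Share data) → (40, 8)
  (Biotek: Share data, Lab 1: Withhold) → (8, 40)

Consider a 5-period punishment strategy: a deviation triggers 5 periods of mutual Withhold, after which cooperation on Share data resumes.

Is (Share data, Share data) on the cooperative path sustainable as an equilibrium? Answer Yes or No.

No

A one-shot deviation gives 40 now, then 11 for 5 periods, then back to 26.
Gain from deviating: (40−26) today; loss: (26−11) in each of the next 5 periods.
No-deviation condition: (26−11)(β+…+β^5) ≥ 40−26, i.e. β+…+β^5 ≥ 14/15.
At β = 1/4: β+…+β^5 = 0.3330 < 0.9333.
So cooperation is not sustainable.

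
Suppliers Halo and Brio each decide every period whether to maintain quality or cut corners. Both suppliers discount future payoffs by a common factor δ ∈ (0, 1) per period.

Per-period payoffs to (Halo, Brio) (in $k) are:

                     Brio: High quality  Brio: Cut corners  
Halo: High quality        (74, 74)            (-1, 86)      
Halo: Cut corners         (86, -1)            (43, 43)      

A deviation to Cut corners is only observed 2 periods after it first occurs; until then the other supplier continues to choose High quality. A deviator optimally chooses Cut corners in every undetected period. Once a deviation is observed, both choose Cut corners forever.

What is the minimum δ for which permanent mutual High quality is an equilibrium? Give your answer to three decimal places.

0.528

The best deviation is to choose Cut corners for all 2 undetected periods, earning 86 each, then 43 forever once detected.
Deviation value: 86(1−δ^2)/(1−δ) + 43δ^2/(1−δ); cooperation value: 74/(1−δ).
IC: 74 ≥ 86(1−δ^2) + 43δ^2 = 86 − 43δ^2.
So δ^2 ≥ 12/43, giving δ ≥ (12/43)^(1/2) ≈ 0.528.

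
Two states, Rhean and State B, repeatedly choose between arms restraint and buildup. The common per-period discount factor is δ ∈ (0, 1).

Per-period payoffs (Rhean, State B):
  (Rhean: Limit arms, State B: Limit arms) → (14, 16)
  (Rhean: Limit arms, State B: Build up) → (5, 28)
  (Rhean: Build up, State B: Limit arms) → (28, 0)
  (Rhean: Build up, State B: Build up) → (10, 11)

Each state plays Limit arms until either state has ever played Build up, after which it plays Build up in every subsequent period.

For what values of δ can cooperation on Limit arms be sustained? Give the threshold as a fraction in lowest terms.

7/9

For Rhean: deviation gain 28−14 = 14, per-period punishment loss 14−10 = 4. IC gives δ ≥ 14/18 = 7/9.
For State B: gain 12, loss 5 per period, so δ ≥ 12/17.
The tighter constraint is Rhean's, so cooperation needs δ ≥ 7/9.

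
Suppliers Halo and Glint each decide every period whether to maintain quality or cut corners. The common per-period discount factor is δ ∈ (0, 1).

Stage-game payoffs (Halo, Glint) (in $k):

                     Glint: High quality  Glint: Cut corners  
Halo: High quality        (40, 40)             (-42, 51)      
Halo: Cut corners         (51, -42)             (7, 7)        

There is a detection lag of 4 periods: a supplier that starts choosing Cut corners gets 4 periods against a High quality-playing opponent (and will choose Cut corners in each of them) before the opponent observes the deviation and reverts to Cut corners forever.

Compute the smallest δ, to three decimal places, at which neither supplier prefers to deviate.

0.707

Deviating for the 4 undetected periods gains 51−40 = 11 per period over cooperation, then loses 40−7 = 33 per period forever once punishment starts.
Gain: 11(1 + δ + … + δ^3); loss: 33·δ^4/(1−δ).
No profitable deviation ⇔ 11(1−δ^4) ≤ 33·δ^4, i.e. δ^4 ≥ 11/(11+33) = 1/4.
Hence δ ≥ (1/4)^(1/4) ≈ 0.707.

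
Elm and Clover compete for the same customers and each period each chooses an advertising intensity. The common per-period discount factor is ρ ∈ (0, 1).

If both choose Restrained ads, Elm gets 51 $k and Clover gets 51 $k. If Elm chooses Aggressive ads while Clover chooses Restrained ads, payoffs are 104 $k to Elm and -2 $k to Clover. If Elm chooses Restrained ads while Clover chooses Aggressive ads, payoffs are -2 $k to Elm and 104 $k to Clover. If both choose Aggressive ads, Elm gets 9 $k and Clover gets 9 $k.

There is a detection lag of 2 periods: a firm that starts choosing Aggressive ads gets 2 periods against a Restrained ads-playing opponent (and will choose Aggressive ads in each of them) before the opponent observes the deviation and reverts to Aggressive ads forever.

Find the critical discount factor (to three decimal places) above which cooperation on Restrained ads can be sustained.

0.747

Deviating for the 2 undetected periods gains 104−51 = 53 per period over cooperation, then loses 51−9 = 42 per period forever once punishment starts.
Gain: 53(1 + ρ + … + ρ^1); loss: 42·ρ^2/(1−ρ).
No profitable deviation ⇔ 53(1−ρ^2) ≤ 42·ρ^2, i.e. ρ^2 ≥ 53/(53+42) = 53/95.
Hence ρ ≥ (53/95)^(1/2) ≈ 0.747.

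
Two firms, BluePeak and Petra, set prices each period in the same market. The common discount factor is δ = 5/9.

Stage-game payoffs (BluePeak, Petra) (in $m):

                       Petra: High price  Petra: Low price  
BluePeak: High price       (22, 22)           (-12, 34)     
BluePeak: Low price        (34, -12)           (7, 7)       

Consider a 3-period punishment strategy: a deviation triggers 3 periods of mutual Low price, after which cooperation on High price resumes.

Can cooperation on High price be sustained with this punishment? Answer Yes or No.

IC: δ+…+δ^3 ≥ (34−22)/(22−7) = 4/5.
At δ = 5/9: partial sum = 1.0357 ≥ 0.8000. Cooperation sustainable.

Yes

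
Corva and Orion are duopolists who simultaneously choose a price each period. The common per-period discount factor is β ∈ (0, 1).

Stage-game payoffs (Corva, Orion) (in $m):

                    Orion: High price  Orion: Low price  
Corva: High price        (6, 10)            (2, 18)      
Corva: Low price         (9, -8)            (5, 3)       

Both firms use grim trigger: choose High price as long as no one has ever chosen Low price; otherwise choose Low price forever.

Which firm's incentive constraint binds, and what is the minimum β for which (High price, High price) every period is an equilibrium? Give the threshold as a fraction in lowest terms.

Corva's threshold: (9−6)/(9−5) = 3/4.
Orion's threshold: (18−10)/(18−3) = 8/15.
3/4 > 8/15, so Corva binds and β* = 3/4.

Corva; β ≥ 3/4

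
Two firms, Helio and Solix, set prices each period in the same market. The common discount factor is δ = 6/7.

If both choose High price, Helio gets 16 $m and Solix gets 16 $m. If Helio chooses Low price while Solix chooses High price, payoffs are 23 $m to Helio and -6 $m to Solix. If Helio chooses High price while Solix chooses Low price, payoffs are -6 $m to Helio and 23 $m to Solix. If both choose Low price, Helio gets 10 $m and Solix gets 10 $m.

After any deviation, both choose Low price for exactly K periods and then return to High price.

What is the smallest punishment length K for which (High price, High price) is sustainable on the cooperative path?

2

No profitable deviation requires (16−10)(δ+…+δ^K) ≥ 23−16, i.e. δ+…+δ^K ≥ 7/6 ≈ 1.1667.
With δ = 6/7, the partial sums are K=1: 0.8571, K=2: 1.5918.
K = 2 is the first length at which the sum reaches 1.1667.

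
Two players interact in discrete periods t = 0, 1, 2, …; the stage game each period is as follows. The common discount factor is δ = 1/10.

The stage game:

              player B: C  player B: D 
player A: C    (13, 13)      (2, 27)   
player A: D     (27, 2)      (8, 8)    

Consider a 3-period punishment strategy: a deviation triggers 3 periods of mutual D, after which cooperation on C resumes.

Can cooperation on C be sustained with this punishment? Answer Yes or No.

No

A one-shot deviation gives 27 now, then 8 for 3 periods, then back to 13.
Gain from deviating: (27−13) today; loss: (13−8) in each of the next 3 periods.
No-deviation condition: (13−8)(δ+…+δ^3) ≥ 27−13, i.e. δ+…+δ^3 ≥ 14/5.
At δ = 1/10: δ+…+δ^3 = 0.1110 < 2.8000.
So cooperation is not sustainable.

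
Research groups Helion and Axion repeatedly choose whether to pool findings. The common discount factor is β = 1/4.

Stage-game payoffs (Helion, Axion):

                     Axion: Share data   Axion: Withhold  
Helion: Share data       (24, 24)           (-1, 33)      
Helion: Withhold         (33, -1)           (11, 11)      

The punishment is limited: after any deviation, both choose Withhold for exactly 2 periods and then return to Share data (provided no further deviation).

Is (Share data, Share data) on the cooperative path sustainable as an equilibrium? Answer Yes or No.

No

A one-shot deviation gives 33 now, then 11 for 2 periods, then back to 24.
Gain from deviating: (33−24) today; loss: (24−11) in each of the next 2 periods.
No-deviation condition: (24−11)(β+…+β^2) ≥ 33−24, i.e. β+…+β^2 ≥ 9/13.
At β = 1/4: β+…+β^2 = 0.3125 < 0.6923.
So cooperation is not sustainable.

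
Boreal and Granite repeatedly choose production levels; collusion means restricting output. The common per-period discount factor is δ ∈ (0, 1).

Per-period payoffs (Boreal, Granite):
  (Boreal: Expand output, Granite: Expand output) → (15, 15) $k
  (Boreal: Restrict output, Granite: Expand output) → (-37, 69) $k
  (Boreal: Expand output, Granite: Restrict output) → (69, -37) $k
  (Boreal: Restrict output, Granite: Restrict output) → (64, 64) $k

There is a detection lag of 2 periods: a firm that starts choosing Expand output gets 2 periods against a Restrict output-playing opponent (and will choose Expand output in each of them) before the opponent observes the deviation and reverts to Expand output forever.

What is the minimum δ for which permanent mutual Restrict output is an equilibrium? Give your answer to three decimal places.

A deviator earns 69 for 2 periods, then 15 forever; cooperating earns 64 forever. Multiplying the IC by (1−δ):
64 ≥ 69(1−δ^2) + 15δ^2, so 54·δ^2 ≥ 5 and δ^2 ≥ 5/54.
δ ≥ (5/54)^(1/2) ≈ 0.304.

0.304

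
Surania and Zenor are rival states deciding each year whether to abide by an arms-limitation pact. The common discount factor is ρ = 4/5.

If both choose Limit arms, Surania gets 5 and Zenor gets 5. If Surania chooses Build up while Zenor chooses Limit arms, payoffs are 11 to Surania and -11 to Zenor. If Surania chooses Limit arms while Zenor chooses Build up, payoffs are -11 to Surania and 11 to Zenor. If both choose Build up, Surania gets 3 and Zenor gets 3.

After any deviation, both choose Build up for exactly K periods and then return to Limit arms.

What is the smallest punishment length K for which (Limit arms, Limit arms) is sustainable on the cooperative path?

7

Need Σ_{k=1}^{K} ρ^k ≥ (11−5)/(5−3) = 3.0000 at ρ = 4/5.
At K = 6 the sum is 2.9514 < 3.0000; at K = 7 it is 3.1611 ≥ 3.0000.
So the minimum punishment length is K = 7.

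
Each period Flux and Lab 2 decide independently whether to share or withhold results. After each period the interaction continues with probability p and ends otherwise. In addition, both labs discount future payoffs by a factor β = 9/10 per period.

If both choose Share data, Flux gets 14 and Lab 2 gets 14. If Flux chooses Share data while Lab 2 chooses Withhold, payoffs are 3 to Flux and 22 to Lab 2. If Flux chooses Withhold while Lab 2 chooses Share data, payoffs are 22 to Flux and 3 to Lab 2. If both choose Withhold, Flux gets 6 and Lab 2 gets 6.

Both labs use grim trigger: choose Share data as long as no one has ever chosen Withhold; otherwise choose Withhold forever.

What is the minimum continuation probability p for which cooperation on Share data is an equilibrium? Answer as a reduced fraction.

Expected continuation weight on next period's payoff is β·p = 9/10·p, which plays the role of the discount factor.
Cooperation requires 9/10·p ≥ (22−14)/(22−6) = 1/2, hence p ≥ 5/9.

5/9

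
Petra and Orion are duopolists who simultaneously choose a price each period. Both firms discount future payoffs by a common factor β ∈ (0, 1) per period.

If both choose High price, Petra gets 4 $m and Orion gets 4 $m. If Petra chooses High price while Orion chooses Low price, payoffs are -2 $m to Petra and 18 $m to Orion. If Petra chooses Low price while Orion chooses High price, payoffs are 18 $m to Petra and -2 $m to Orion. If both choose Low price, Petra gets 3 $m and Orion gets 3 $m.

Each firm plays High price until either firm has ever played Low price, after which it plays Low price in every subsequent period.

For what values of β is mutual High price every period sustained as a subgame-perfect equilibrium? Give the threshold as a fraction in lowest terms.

14/15

One-period gain from deviating is 18 − 4 = 14. The loss is 4 − 3 = 1 in every subsequent period, with present value 1·β/(1−β).
Deviation is unprofitable when 1·β/(1−β) ≥ 14, i.e. β/(1−β) ≥ 14.
Equivalently β ≥ 14/(14+1) = 14/15.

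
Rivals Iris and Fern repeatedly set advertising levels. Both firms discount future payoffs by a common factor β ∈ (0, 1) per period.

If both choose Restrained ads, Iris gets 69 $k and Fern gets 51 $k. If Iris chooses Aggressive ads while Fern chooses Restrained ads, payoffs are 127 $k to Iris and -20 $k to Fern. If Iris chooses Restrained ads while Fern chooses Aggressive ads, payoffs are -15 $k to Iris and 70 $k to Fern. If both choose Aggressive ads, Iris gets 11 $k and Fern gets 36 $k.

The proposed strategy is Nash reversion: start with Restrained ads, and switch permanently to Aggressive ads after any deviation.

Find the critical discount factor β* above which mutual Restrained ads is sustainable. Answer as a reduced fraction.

19/34

Iris: cooperation gives 69 each period; deviation gives 127 once then 11 forever.
  69/(1−β) ≥ 127 + 11β/(1−β) ⇒ β ≥ 58/116 = 1/2.
Fern: cooperation gives 51 each period; deviation gives 70 once then 36 forever.
  β ≥ 19/34.
Both must hold, so the binding constraint is Fern's: β ≥ 19/34.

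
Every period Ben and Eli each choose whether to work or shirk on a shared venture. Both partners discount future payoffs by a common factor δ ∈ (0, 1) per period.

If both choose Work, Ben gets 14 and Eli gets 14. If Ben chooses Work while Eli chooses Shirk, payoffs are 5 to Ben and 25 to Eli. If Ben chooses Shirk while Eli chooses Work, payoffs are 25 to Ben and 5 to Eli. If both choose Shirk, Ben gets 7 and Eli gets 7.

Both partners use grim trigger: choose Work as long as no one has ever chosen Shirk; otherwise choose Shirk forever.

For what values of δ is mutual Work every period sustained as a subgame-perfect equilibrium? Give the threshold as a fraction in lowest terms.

14/(1−δ) ≥ 25 + 7δ/(1−δ)
14 ≥ 25 − 18δ
δ ≥ 11/18.

11/18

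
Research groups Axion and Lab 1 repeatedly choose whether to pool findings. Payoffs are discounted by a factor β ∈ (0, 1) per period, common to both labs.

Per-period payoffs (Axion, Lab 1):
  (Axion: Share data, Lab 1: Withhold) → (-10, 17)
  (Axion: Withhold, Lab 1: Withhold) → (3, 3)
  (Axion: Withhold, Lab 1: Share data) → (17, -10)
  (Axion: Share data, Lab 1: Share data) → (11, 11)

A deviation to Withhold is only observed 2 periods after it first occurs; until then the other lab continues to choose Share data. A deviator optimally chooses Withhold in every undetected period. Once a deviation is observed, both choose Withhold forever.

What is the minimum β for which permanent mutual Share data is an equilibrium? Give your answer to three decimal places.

Deviating for the 2 undetected periods gains 17−11 = 6 per period over cooperation, then loses 11−3 = 8 per period forever once punishment starts.
Gain: 6(1 + β + … + β^1); loss: 8·β^2/(1−β).
No profitable deviation ⇔ 6(1−β^2) ≤ 8·β^2, i.e. β^2 ≥ 6/(6+8) = 3/7.
Hence β ≥ (3/7)^(1/2) ≈ 0.655.

0.655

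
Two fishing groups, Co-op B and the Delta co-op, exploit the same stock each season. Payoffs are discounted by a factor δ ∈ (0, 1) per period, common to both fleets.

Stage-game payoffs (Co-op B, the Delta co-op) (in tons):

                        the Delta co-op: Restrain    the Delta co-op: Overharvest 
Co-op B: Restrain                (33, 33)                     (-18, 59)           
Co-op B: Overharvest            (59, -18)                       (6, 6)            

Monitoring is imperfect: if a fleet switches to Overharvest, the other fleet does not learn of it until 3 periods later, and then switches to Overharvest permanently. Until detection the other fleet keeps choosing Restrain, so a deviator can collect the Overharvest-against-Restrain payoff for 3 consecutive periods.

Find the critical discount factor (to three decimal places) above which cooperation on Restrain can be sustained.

0.789

A deviator earns 59 for 3 periods, then 6 forever; cooperating earns 33 forever. Multiplying the IC by (1−δ):
33 ≥ 59(1−δ^3) + 6δ^3, so 53·δ^3 ≥ 26 and δ^3 ≥ 26/53.
δ ≥ (26/53)^(1/3) ≈ 0.789.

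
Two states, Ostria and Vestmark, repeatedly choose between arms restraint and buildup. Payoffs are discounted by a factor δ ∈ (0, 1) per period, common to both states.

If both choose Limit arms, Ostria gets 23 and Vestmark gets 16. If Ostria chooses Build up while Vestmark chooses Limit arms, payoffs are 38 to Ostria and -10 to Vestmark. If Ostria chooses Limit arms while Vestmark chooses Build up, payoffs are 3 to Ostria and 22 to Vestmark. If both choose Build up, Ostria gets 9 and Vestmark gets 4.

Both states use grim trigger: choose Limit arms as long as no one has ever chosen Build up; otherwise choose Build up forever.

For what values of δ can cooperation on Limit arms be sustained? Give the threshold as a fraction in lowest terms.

15/29

Ostria: cooperation gives 23 each period; deviation gives 38 once then 9 forever.
  23/(1−δ) ≥ 38 + 9δ/(1−δ) ⇒ δ ≥ 15/29.
Vestmark: cooperation gives 16 each period; deviation gives 22 once then 4 forever.
  δ ≥ 6/18 = 1/3.
Both must hold, so the binding constraint is Ostria's: δ ≥ 15/29.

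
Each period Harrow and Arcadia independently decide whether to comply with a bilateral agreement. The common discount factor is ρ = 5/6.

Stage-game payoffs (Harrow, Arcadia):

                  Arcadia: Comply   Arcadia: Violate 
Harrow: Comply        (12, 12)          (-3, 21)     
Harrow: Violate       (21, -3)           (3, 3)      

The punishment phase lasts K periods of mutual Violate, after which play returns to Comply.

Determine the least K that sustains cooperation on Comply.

2

Need Σ_{k=1}^{K} ρ^k ≥ (21−12)/(12−3) = 1.0000 at ρ = 5/6.
At K = 1 the sum is 0.8333 < 1.0000; at K = 2 it is 1.5278 ≥ 1.0000.
So the minimum punishment length is K = 2.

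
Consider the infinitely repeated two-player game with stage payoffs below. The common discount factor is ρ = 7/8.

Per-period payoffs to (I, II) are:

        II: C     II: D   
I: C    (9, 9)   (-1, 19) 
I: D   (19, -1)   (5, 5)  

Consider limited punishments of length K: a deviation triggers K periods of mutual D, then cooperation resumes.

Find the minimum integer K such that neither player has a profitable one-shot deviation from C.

4

Need Σ_{k=1}^{K} ρ^k ≥ (19−9)/(9−5) = 2.5000 at ρ = 7/8.
At K = 3 the sum is 2.3105 < 2.5000; at K = 4 it is 2.8967 ≥ 2.5000.
So the minimum punishment length is K = 4.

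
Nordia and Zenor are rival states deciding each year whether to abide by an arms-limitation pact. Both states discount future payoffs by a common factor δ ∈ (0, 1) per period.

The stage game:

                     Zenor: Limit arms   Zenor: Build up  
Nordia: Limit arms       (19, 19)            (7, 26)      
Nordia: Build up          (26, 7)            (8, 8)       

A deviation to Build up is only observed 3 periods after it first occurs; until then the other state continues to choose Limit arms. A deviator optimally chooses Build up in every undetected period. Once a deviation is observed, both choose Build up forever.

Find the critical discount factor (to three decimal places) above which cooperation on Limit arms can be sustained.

0.730

A deviator earns 26 for 3 periods, then 8 forever; cooperating earns 19 forever. Multiplying the IC by (1−δ):
19 ≥ 26(1−δ^3) + 8δ^3, so 18·δ^3 ≥ 7 and δ^3 ≥ 7/18.
δ ≥ (7/18)^(1/3) ≈ 0.730.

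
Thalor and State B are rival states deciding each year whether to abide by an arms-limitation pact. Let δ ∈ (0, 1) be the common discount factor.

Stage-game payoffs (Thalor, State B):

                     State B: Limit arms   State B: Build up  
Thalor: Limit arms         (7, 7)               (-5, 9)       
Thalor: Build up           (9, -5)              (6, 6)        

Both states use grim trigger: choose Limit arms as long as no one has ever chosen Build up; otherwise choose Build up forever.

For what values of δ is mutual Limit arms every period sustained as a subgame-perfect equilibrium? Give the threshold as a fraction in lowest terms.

Under grim trigger the critical discount factor is (T−C)/(T−P) with T = 9, C = 7, P = 6.
δ* = (9−7)/(9−6) = 2/3.

2/3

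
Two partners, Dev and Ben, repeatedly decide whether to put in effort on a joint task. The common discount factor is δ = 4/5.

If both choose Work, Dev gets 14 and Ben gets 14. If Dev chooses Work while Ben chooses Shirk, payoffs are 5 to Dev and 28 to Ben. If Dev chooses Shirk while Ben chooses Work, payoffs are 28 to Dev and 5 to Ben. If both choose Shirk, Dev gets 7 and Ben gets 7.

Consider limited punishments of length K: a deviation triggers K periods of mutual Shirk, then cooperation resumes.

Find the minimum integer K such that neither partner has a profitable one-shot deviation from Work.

4

Need Σ_{k=1}^{K} δ^k ≥ (28−14)/(14−7) = 2.0000 at δ = 4/5.
At K = 3 the sum is 1.9520 < 2.0000; at K = 4 it is 2.3616 ≥ 2.0000.
So the minimum punishment length is K = 4.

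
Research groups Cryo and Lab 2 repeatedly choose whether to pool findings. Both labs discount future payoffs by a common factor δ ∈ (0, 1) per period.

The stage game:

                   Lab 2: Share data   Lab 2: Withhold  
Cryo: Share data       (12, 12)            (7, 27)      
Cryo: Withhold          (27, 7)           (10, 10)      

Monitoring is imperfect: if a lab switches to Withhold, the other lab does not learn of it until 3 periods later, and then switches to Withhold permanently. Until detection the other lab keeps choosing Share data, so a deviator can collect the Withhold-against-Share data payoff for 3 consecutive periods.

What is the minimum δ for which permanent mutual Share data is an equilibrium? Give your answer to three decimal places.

The best deviation is to choose Withhold for all 3 undetected periods, earning 27 each, then 10 forever once detected.
Deviation value: 27(1−δ^3)/(1−δ) + 10δ^3/(1−δ); cooperation value: 12/(1−δ).
IC: 12 ≥ 27(1−δ^3) + 10δ^3 = 27 − 17δ^3.
So δ^3 ≥ 15/17, giving δ ≥ (15/17)^(1/3) ≈ 0.959.

0.959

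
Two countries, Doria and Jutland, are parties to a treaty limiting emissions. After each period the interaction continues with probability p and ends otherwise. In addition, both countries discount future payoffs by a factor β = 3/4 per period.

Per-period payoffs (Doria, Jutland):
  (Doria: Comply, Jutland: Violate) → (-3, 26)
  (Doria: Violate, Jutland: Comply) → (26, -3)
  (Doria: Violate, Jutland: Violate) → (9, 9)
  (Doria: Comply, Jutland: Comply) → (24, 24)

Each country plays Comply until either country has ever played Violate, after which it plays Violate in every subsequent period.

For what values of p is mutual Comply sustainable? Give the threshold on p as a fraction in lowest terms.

8/51

With continuation probability p and discount β, the effective per-period discount factor is βp.
Grim-trigger IC: βp ≥ (26−24)/(26−9) = 2/17.
So p ≥ (2/17)/(3/4) = 8/51.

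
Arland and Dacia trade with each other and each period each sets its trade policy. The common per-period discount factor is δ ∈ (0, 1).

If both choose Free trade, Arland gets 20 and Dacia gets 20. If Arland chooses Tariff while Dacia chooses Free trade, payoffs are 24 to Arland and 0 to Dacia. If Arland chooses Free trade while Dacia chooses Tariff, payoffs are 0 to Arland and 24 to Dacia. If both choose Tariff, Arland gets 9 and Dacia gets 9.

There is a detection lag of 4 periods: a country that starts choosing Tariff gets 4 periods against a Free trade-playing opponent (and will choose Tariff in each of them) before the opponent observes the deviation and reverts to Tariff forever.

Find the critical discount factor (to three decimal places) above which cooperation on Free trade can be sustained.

0.719

Deviating for the 4 undetected periods gains 24−20 = 4 per period over cooperation, then loses 20−9 = 11 per period forever once punishment starts.
Gain: 4(1 + δ + … + δ^3); loss: 11·δ^4/(1−δ).
No profitable deviation ⇔ 4(1−δ^4) ≤ 11·δ^4, i.e. δ^4 ≥ 4/(4+11) = 4/15.
Hence δ ≥ (4/15)^(1/4) ≈ 0.719.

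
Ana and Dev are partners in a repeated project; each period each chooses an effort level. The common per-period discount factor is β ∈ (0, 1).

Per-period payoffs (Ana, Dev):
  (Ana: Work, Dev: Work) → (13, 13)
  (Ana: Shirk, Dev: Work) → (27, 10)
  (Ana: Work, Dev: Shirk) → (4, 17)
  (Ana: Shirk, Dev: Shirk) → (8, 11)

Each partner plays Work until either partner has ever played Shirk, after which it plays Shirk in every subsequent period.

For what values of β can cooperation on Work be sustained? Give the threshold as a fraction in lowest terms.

14/19

Ana's threshold: (27−13)/(27−8) = 14/19.
Dev's threshold: (17−13)/(17−11) = 2/3.
14/19 > 2/3, so Ana binds and β* = 14/19.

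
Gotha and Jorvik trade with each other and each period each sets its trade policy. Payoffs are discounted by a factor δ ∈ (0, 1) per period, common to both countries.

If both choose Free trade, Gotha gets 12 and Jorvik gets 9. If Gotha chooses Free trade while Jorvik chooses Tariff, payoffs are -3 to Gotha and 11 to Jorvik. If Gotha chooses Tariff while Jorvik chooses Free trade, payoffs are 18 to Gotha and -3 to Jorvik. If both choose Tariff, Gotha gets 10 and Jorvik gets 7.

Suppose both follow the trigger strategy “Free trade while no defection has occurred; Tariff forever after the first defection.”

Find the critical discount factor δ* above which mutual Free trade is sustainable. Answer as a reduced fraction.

Gotha's threshold: (18−12)/(18−10) = 3/4.
Jorvik's threshold: (11−9)/(11−7) = 1/2.
3/4 > 1/2, so Gotha binds and δ* = 3/4.

3/4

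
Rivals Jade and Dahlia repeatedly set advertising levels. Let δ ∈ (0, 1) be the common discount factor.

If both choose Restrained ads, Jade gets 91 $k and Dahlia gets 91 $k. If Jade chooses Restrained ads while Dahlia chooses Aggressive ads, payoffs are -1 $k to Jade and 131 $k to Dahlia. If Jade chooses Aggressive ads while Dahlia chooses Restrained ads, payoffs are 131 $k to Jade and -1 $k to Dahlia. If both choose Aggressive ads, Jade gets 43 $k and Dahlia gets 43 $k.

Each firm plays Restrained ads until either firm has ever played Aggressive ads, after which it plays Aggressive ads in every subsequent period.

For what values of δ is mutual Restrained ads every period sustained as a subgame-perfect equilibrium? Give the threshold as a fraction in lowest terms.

One-period gain from deviating is 131 − 91 = 40. The loss is 91 − 43 = 48 in every subsequent period, with present value 48·δ/(1−δ).
Deviation is unprofitable when 48·δ/(1−δ) ≥ 40, i.e. δ/(1−δ) ≥ 5/6.
Equivalently δ ≥ 40/(40+48) = 5/11.

5/11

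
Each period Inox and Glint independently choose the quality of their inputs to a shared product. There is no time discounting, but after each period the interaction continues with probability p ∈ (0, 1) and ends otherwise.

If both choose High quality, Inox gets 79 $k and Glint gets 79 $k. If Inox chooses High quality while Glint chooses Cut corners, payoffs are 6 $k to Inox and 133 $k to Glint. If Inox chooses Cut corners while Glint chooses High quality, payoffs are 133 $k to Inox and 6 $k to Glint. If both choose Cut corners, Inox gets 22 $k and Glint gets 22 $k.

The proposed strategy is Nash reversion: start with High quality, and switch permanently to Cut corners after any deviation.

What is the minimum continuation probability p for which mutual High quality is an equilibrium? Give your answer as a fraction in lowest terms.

18/37

With no time discounting, the continuation probability p plays the role of the discount factor.
Grim-trigger IC: 79/(1−p) ≥ 133 + 22p/(1−p) ⇒ p ≥ (133−79)/(133−22) = 18/37.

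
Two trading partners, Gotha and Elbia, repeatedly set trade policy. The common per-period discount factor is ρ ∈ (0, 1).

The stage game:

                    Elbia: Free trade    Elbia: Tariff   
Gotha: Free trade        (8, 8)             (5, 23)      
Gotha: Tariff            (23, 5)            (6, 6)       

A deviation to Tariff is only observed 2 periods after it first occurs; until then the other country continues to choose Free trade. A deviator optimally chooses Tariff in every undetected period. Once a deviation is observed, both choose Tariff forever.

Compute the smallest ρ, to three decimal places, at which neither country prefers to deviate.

0.939

A deviator earns 23 for 2 periods, then 6 forever; cooperating earns 8 forever. Multiplying the IC by (1−ρ):
8 ≥ 23(1−ρ^2) + 6ρ^2, so 17·ρ^2 ≥ 15 and ρ^2 ≥ 15/17.
ρ ≥ (15/17)^(1/2) ≈ 0.939.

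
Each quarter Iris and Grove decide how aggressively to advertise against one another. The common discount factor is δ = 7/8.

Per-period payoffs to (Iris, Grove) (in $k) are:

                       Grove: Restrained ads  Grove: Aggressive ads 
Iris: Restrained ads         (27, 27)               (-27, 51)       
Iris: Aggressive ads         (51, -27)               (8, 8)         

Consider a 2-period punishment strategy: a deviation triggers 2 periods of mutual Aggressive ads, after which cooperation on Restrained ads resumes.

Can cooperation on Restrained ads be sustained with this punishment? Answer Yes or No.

Yes

Comparing payoff streams over the 3 periods until play realigns: cooperate → 27(1+δ+…+δ^2); deviate → 51 + 8(δ+…+δ^2).
Cooperation is sustained iff (27−8)(δ+…+δ^2) ≥ 51−27.
δ+…+δ^2 = 7/8·(1−(7/8)^2)/(1−7/8) = 1.6406, and (51−27)/(27−8) = 1.2632.
1.6406 ≥ 1.2632, so cooperation is sustainable.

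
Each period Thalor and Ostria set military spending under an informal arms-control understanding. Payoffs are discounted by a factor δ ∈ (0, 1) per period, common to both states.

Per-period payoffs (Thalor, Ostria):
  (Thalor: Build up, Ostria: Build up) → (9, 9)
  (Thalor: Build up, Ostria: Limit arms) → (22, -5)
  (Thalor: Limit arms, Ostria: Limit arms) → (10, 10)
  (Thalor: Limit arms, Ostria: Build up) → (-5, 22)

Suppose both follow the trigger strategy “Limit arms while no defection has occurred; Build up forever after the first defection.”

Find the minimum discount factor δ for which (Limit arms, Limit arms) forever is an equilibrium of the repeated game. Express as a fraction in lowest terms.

Under grim trigger the critical discount factor is (T−C)/(T−P) with T = 22, C = 10, P = 9.
δ* = (22−10)/(22−9) = 12/13.

12/13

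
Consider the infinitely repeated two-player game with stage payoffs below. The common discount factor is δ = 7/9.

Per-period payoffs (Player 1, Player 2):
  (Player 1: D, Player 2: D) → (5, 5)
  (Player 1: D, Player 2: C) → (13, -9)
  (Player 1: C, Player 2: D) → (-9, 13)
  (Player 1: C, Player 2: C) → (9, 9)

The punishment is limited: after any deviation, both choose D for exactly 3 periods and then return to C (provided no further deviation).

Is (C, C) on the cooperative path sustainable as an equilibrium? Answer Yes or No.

Yes

Comparing payoff streams over the 4 periods until play realigns: cooperate → 9(1+δ+…+δ^3); deviate → 13 + 5(δ+…+δ^3).
Cooperation is sustained iff (9−5)(δ+…+δ^3) ≥ 13−9.
δ+…+δ^3 = 7/9·(1−(7/9)^3)/(1−7/9) = 1.8532, and (13−9)/(9−5) = 1.0000.
1.8532 ≥ 1.0000, so cooperation is sustainable.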